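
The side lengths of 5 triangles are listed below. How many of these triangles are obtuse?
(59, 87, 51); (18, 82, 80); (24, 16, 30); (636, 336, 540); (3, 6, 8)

(59,87,51): 51²+59² = 6082 < 7569 = 87² → obtuse
(18,82,80): 18²+80² = 6724 = 82² → right
(24,16,30): 16²+24² = 832 < 900 = 30² → obtuse
(636,336,540): 336²+540² = 404496 = 636² → right
(3,6,8): 3²+6² = 45 < 64 = 8² → obtuse
3 of the 5 are obtuse.

3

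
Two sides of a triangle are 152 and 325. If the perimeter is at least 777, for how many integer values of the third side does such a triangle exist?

177

Triangle inequality: 173 < x < 477. Perimeter ≥ 777 gives x ≥ 777 − 152 − 325 = 300.
So 300 ≤ x < 477; integers 300 through 476: 177 values.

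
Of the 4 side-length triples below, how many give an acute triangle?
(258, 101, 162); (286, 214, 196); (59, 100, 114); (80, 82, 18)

(258,101,162): 101²+162² = 36445 < 66564 = 258² → obtuse
(286,214,196): 196²+214² = 84212 > 81796 = 286² → acute
(59,100,114): 59²+100² = 13481 > 12996 = 114² → acute
(80,82,18): 18²+80² = 6724 = 82² → right
2 of the 4 are acute.

2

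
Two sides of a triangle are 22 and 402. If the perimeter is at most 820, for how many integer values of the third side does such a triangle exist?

16

Triangle inequality: 380 < x < 424. Perimeter ≤ 820 gives x ≤ 820 − 22 − 402 = 396.
So 380 < x ≤ 396; integers 381 through 396: 16 values.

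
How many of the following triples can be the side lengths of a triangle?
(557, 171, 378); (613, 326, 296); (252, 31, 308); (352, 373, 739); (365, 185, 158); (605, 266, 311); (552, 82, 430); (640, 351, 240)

(171,378,557): 171+378 ≤ 557 → not valid
(296,326,613): 296+326 > 613 → valid
(31,252,308): 31+252 ≤ 308 → not valid
(352,373,739): 352+373 ≤ 739 → not valid
(158,185,365): 158+185 ≤ 365 → not valid
(266,311,605): 266+311 ≤ 605 → not valid
(82,430,552): 82+430 ≤ 552 → not valid
(240,351,640): 240+351 ≤ 640 → not valid
1 of the 8 triples forms a triangle.

1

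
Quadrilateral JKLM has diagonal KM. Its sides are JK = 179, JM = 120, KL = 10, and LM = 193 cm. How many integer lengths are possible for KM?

19

From triangle JKM: 59 < KM < 299.
From triangle LKM: 183 < KM < 203.
Intersection: 183 < KM < 203, so integers 184 through 202: 19 values.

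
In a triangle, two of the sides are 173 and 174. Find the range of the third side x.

By the triangle inequality, x must be less than 173 + 174 = 347 and greater than |173 − 174| = 1.

1 < x < 347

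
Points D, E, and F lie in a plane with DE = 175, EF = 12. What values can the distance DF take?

By the triangle inequality, |175 − 12| ≤ DF ≤ 175 + 12.

163 ≤ DF ≤ 187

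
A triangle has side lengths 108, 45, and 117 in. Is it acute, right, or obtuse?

Compare the square of the longest side to the sum of squares of the other two: 45² + 108² = 13689 = 117².

right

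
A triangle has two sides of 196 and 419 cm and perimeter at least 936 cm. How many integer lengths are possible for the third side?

294

Triangle inequality: 223 < x < 615. Perimeter ≥ 936 gives x ≥ 936 − 196 − 419 = 321.
So 321 ≤ x < 615; integers 321 through 614: 294 values.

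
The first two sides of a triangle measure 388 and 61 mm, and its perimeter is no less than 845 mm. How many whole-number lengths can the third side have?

Triangle inequality: 327 < x < 449. Perimeter ≥ 845 gives x ≥ 845 − 388 − 61 = 396.
So 396 ≤ x < 449; integers 396 through 448: 53 values.

53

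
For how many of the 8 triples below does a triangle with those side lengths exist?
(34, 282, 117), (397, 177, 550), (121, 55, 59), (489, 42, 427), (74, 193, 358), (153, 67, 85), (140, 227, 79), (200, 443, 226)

(34,117,282): 34+117 ≤ 282 → not valid
(177,397,550): 177+397 > 550 → valid
(55,59,121): 55+59 ≤ 121 → not valid
(42,427,489): 42+427 ≤ 489 → not valid
(74,193,358): 74+193 ≤ 358 → not valid
(67,85,153): 67+85 ≤ 153 → not valid
(79,140,227): 79+140 ≤ 227 → not valid
(200,226,443): 200+226 ≤ 443 → not valid
1 of the 8 triples forms a triangle.

1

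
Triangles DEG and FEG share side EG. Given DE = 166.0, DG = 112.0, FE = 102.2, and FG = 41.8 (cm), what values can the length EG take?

From triangle DEG: |166.0 − 112.0| < EG < 166.0 + 112.0, i.e. 54.0 < EG < 278.0.
From triangle FEG: 60.4 < EG < 144.0.
Both must hold, so EG lies in the intersection.

60.4 < EG < 144.0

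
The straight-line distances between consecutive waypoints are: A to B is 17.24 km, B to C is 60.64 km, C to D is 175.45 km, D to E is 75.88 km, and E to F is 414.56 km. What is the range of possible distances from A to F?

85.35 ≤ AF ≤ 743.77 km

The maximum is all hops collinear in one direction: 17.24 + 60.64 + 175.45 + 75.88 + 414.56 = 743.77.
The longest hop is 414.56; the others sum to 329.21. Folding the others back against it leaves at least 414.56 − 329.21 = 85.35.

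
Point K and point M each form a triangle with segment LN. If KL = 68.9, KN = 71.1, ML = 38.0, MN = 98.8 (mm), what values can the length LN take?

From triangle KLN: |68.9 − 71.1| < LN < 68.9 + 71.1, i.e. 2.2 < LN < 140.0.
From triangle MLN: 60.8 < LN < 136.8.
Both must hold, so LN lies in the intersection.

60.8 < LN < 136.8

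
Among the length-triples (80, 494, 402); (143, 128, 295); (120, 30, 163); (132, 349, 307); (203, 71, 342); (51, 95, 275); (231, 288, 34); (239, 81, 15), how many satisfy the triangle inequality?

(80,402,494): 80+402 ≤ 494 → not valid
(128,143,295): 128+143 ≤ 295 → not valid
(30,120,163): 30+120 ≤ 163 → not valid
(132,307,349): 132+307 > 349 → valid
(71,203,342): 71+203 ≤ 342 → not valid
(51,95,275): 51+95 ≤ 275 → not valid
(34,231,288): 34+231 ≤ 288 → not valid
(15,81,239): 15+81 ≤ 239 → not valid
1 of the 8 triples forms a triangle.

1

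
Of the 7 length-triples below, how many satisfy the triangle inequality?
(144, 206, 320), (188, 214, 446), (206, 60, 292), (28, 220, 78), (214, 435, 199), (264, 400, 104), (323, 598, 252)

(144,206,320): 144+206 > 320 → valid
(188,214,446): 188+214 ≤ 446 → not valid
(60,206,292): 60+206 ≤ 292 → not valid
(28,78,220): 28+78 ≤ 220 → not valid
(199,214,435): 199+214 ≤ 435 → not valid
(104,264,400): 104+264 ≤ 400 → not valid
(252,323,598): 252+323 ≤ 598 → not valid
1 of the 7 triples forms a triangle.

1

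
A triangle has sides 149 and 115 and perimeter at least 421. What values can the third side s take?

Triangle inequality alone gives 34 < s < 264.
The perimeter condition gives s ≥ 421 − 149 − 115 = 157.
Intersecting the two: 157 ≤ s < 264.

157 ≤ s < 264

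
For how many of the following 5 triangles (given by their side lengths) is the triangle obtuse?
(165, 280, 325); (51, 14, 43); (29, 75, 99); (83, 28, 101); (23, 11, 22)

3

(165,280,325): 165²+280² = 105625 = 325² → right
(51,14,43): 14²+43² = 2045 < 2601 = 51² → obtuse
(29,75,99): 29²+75² = 6466 < 9801 = 99² → obtuse
(83,28,101): 28²+83² = 7673 < 10201 = 101² → obtuse
(23,11,22): 11²+22² = 605 > 529 = 23² → acute
3 of the 5 are obtuse.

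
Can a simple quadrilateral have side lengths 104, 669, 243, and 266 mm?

No

For a quadrilateral, each side must be shorter than the sum of the others.
Here the longest side is 669, but the remaining 3 sides sum to only 613.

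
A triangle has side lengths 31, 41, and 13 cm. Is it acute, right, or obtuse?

Compare the square of the longest side to the sum of squares of the other two: 13² + 31² = 1130 < 1681 = 41².

obtuse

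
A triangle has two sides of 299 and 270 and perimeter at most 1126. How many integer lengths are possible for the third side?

528

Triangle inequality: 29 < x < 569. Perimeter ≤ 1126 gives x ≤ 1126 − 299 − 270 = 557.
So 29 < x ≤ 557; integers 30 through 557: 528 values.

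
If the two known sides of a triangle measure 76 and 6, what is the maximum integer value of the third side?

The third side must be strictly less than 76 + 6 = 82.
The largest integer below 82 is 81.

81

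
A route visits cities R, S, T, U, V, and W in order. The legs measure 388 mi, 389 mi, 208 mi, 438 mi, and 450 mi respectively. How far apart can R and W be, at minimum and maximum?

0 ≤ RW ≤ 1873 mi

The maximum is all hops collinear in one direction: 388 + 389 + 208 + 438 + 450 = 1873.
The longest hop is 450; the others sum to 1423. Since 450 ≤ 1423, the path can fold back on itself completely, so the minimum distance is 0.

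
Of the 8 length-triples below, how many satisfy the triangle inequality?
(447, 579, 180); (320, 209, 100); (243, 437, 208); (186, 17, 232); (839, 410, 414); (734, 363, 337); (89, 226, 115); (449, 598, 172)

3

(180,447,579): 180+447 > 579 → valid
(100,209,320): 100+209 ≤ 320 → not valid
(208,243,437): 208+243 > 437 → valid
(17,186,232): 17+186 ≤ 232 → not valid
(410,414,839): 410+414 ≤ 839 → not valid
(337,363,734): 337+363 ≤ 734 → not valid
(89,115,226): 89+115 ≤ 226 → not valid
(172,449,598): 172+449 > 598 → valid
3 of the 8 triples form a triangle.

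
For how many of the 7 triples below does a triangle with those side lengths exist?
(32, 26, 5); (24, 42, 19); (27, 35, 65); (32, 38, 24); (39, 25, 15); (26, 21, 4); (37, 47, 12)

4

(5,26,32): 5+26 ≤ 32 → not valid
(19,24,42): 19+24 > 42 → valid
(27,35,65): 27+35 ≤ 65 → not valid
(24,32,38): 24+32 > 38 → valid
(15,25,39): 15+25 > 39 → valid
(4,21,26): 4+21 ≤ 26 → not valid
(12,37,47): 12+37 > 47 → valid
4 of the 7 triples form a triangle.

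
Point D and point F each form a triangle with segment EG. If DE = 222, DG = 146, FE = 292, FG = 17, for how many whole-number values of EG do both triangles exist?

From triangle DEG: 76 < EG < 368.
From triangle FEG: 275 < EG < 309.
Intersection: 275 < EG < 309, so integers 276 through 308: 33 values.

33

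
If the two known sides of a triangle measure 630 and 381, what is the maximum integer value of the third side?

The third side must be strictly less than 630 + 381 = 1011.
The largest integer below 1011 is 1010.

1010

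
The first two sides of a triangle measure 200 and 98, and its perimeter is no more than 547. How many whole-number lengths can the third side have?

Triangle inequality: 102 < x < 298. Perimeter ≤ 547 gives x ≤ 547 − 200 − 98 = 249.
So 102 < x ≤ 249; integers 103 through 249: 147 values.

147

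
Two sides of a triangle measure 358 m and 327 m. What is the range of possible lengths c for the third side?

31 < c < 685 (m)

By the triangle inequality, c must be less than 358 + 327 = 685 and greater than |358 − 327| = 31.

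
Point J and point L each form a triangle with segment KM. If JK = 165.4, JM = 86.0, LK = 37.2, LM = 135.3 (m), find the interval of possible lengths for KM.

From triangle JKM: |165.4 − 86.0| < KM < 165.4 + 86.0, i.e. 79.4 < KM < 251.4.
From triangle LKM: 98.1 < KM < 172.5.
Both must hold, so KM lies in the intersection.

98.1 < KM < 172.5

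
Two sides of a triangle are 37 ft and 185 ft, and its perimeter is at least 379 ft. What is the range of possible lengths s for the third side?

157 ≤ s < 222 ft

Triangle inequality alone gives 148 < s < 222.
The perimeter condition gives s ≥ 379 − 37 − 185 = 157.
Intersecting the two: 157 ≤ s < 222.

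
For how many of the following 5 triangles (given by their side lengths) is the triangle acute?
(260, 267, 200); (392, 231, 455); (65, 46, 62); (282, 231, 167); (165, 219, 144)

(260,267,200): 200²+260² = 107600 > 71289 = 267² → acute
(392,231,455): 231²+392² = 207025 = 455² → right
(65,46,62): 46²+62² = 5960 > 4225 = 65² → acute
(282,231,167): 167²+231² = 81250 > 79524 = 282² → acute
(165,219,144): 144²+165² = 47961 = 219² → right
3 of the 5 are acute.

3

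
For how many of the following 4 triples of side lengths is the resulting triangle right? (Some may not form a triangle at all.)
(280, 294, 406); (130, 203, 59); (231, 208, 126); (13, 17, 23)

1

(280,294,406): 280²+294² = 164836 = 406² → right
(130,203,59): 59+130 ≤ 203, not a triangle
(231,208,126): 126²+208² = 59140 > 53361 = 231² → acute
(13,17,23): 13²+17² = 458 < 529 = 23² → obtuse
1 of the 4 is right.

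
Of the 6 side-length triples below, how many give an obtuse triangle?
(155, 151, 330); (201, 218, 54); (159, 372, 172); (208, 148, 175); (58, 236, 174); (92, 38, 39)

1

(155,151,330): 151+155 ≤ 330, not a triangle
(201,218,54): 54²+201² = 43317 < 47524 = 218² → obtuse
(159,372,172): 159+172 ≤ 372, not a triangle
(208,148,175): 148²+175² = 52529 > 43264 = 208² → acute
(58,236,174): 58+174 ≤ 236, not a triangle
(92,38,39): 38+39 ≤ 92, not a triangle
1 of the 6 is obtuse.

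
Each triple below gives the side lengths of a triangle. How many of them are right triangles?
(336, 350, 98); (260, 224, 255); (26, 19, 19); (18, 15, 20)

1

(336,350,98): 98²+336² = 122500 = 350² → right
(260,224,255): 224²+255² = 115201 > 67600 = 260² → acute
(26,19,19): 19²+19² = 722 > 676 = 26² → acute
(18,15,20): 15²+18² = 549 > 400 = 20² → acute
1 of the 4 is right.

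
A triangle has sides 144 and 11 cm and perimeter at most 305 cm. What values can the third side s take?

Triangle inequality alone gives 133 < s < 155.
The perimeter condition gives s ≤ 305 − 144 − 11 = 150.
Intersecting the two: 133 < s ≤ 150.

133 < s ≤ 150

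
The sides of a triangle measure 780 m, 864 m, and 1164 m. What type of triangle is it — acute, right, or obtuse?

right

Compare the square of the longest side to the sum of squares of the other two: 780² + 864² = 1354896 = 1164².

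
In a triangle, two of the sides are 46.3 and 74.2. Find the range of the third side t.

By the triangle inequality, t must be less than 46.3 + 74.2 = 120.5 and greater than |46.3 − 74.2| = 27.9.

27.9 < t < 120.5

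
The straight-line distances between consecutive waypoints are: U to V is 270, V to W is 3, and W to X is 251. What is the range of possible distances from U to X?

16 ≤ UX ≤ 524

The maximum is all hops collinear in one direction: 270 + 3 + 251 = 524.
The longest hop is 270; the others sum to 254. Folding the others back against it leaves at least 270 − 254 = 16.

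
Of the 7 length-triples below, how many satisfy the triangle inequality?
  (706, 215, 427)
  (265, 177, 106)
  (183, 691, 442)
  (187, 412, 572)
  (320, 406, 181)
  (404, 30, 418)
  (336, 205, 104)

(215,427,706): 215+427 ≤ 706 → not valid
(106,177,265): 106+177 > 265 → valid
(183,442,691): 183+442 ≤ 691 → not valid
(187,412,572): 187+412 > 572 → valid
(181,320,406): 181+320 > 406 → valid
(30,404,418): 30+404 > 418 → valid
(104,205,336): 104+205 ≤ 336 → not valid
4 of the 7 triples form a triangle.

4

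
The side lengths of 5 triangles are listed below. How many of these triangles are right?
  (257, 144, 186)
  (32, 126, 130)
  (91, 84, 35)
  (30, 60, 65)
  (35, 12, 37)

(257,144,186): 144²+186² = 55332 < 66049 = 257² → obtuse
(32,126,130): 32²+126² = 16900 = 130² → right
(91,84,35): 35²+84² = 8281 = 91² → right
(30,60,65): 30²+60² = 4500 > 4225 = 65² → acute
(35,12,37): 12²+35² = 1369 = 37² → right
3 of the 5 are right.

3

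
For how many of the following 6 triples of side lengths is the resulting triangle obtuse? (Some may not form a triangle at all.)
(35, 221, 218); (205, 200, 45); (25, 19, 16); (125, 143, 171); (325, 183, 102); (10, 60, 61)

(35,221,218): 35²+218² = 48749 < 48841 = 221² → obtuse
(205,200,45): 45²+200² = 42025 = 205² → right
(25,19,16): 16²+19² = 617 < 625 = 25² → obtuse
(125,143,171): 125²+143² = 36074 > 29241 = 171² → acute
(325,183,102): 102+183 ≤ 325, not a triangle
(10,60,61): 10²+60² = 3700 < 3721 = 61² → obtuse
3 of the 6 are obtuse.

3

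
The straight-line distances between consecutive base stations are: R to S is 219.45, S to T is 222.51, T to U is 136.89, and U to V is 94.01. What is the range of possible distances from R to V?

The maximum is all hops collinear in one direction: 219.45 + 222.51 + 136.89 + 94.01 = 672.86.
The longest hop is 222.51; the others sum to 450.35. Since 222.51 ≤ 450.35, the path can fold back on itself completely, so the minimum distance is 0.

0 ≤ RV ≤ 672.86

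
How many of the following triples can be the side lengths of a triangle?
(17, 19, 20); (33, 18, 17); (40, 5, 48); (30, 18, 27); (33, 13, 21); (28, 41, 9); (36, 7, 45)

4

(17,19,20): 17+19 > 20 → valid
(17,18,33): 17+18 > 33 → valid
(5,40,48): 5+40 ≤ 48 → not valid
(18,27,30): 18+27 > 30 → valid
(13,21,33): 13+21 > 33 → valid
(9,28,41): 9+28 ≤ 41 → not valid
(7,36,45): 7+36 ≤ 45 → not valid
4 of the 7 triples form a triangle.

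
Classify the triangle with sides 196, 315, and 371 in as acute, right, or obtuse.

right

Compare the square of the longest side to the sum of squares of the other two: 196² + 315² = 137641 = 371².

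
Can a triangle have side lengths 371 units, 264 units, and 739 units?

No

The longest side is 739, but the other two sum to only 635.
635 < 739, so the triangle inequality fails.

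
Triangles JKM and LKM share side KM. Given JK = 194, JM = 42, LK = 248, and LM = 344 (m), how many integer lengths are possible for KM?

From triangle JKM: 152 < KM < 236.
From triangle LKM: 96 < KM < 592.
Intersection: 152 < KM < 236, so integers 153 through 235: 83 values.

83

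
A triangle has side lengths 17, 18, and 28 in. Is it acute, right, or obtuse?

Compare the square of the longest side to the sum of squares of the other two: 17² + 18² = 613 < 784 = 28².

obtuse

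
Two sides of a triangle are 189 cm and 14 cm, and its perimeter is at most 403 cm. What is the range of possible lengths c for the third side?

175 < c ≤ 200

Triangle inequality alone gives 175 < c < 203.
The perimeter condition gives c ≤ 403 − 189 − 14 = 200.
Intersecting the two: 175 < c ≤ 200.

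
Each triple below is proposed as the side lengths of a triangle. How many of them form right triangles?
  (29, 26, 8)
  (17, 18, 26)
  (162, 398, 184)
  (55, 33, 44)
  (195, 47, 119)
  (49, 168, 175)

(29,26,8): 8²+26² = 740 < 841 = 29² → obtuse
(17,18,26): 17²+18² = 613 < 676 = 26² → obtuse
(162,398,184): 162+184 ≤ 398, not a triangle
(55,33,44): 33²+44² = 3025 = 55² → right
(195,47,119): 47+119 ≤ 195, not a triangle
(49,168,175): 49²+168² = 30625 = 175² → right
2 of the 6 are right.

2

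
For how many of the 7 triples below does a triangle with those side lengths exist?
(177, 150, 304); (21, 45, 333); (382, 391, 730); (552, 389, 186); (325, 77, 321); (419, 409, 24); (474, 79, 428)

6

(150,177,304): 150+177 > 304 → valid
(21,45,333): 21+45 ≤ 333 → not valid
(382,391,730): 382+391 > 730 → valid
(186,389,552): 186+389 > 552 → valid
(77,321,325): 77+321 > 325 → valid
(24,409,419): 24+409 > 419 → valid
(79,428,474): 79+428 > 474 → valid
6 of the 7 triples form a triangle.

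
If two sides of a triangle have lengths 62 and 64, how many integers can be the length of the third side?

123

The third side lies in the open interval (2, 126).
Integers from 3 to 125 inclusive: 125 − 3 + 1 = 123.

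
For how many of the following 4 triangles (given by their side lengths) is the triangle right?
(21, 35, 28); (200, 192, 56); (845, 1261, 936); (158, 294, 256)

(21,35,28): 21²+28² = 1225 = 35² → right
(200,192,56): 56²+192² = 40000 = 200² → right
(845,1261,936): 845²+936² = 1590121 = 1261² → right
(158,294,256): 158²+256² = 90500 > 86436 = 294² → acute
3 of the 4 are right.

3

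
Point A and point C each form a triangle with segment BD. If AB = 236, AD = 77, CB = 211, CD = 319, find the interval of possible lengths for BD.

From triangle ABD: |236 − 77| < BD < 236 + 77, i.e. 159 < BD < 313.
From triangle CBD: 108 < BD < 530.
Both must hold, so BD lies in the intersection.

159 < BD < 313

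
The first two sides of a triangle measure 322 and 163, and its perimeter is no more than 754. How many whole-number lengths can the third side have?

110

Triangle inequality: 159 < x < 485. Perimeter ≤ 754 gives x ≤ 754 − 322 − 163 = 269.
So 159 < x ≤ 269; integers 160 through 269: 110 values.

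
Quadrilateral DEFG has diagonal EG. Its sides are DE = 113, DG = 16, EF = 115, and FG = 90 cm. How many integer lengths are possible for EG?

From triangle DEG: 97 < EG < 129.
From triangle FEG: 25 < EG < 205.
Intersection: 97 < EG < 129, so integers 98 through 128: 31 values.

31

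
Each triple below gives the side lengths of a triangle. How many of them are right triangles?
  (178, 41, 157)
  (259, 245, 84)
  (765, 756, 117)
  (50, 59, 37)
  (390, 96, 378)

3

(178,41,157): 41²+157² = 26330 < 31684 = 178² → obtuse
(259,245,84): 84²+245² = 67081 = 259² → right
(765,756,117): 117²+756² = 585225 = 765² → right
(50,59,37): 37²+50² = 3869 > 3481 = 59² → acute
(390,96,378): 96²+378² = 152100 = 390² → right
3 of the 5 are right.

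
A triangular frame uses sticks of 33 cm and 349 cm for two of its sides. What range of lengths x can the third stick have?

By the triangle inequality, x must be less than 33 + 349 = 382 and greater than |33 − 349| = 316.

316 < x < 382 (cm)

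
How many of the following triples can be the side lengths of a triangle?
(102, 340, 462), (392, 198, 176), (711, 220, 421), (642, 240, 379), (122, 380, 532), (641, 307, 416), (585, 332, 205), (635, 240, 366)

(102,340,462): 102+340 ≤ 462 → not valid
(176,198,392): 176+198 ≤ 392 → not valid
(220,421,711): 220+421 ≤ 711 → not valid
(240,379,642): 240+379 ≤ 642 → not valid
(122,380,532): 122+380 ≤ 532 → not valid
(307,416,641): 307+416 > 641 → valid
(205,332,585): 205+332 ≤ 585 → not valid
(240,366,635): 240+366 ≤ 635 → not valid
1 of the 8 triples forms a triangle.

1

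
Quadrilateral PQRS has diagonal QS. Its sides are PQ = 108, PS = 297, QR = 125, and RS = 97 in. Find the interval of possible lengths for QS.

189 < QS < 222

From triangle PQS: |108 − 297| < QS < 108 + 297, i.e. 189 < QS < 405.
From triangle RQS: 28 < QS < 222.
Both must hold, so QS lies in the intersection.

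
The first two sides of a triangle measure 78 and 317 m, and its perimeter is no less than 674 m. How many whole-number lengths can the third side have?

Triangle inequality: 239 < x < 395. Perimeter ≥ 674 gives x ≥ 674 − 78 − 317 = 279.
So 279 ≤ x < 395; integers 279 through 394: 116 values.

116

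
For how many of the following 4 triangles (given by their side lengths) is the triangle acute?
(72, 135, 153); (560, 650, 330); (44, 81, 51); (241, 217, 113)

1

(72,135,153): 72²+135² = 23409 = 153² → right
(560,650,330): 330²+560² = 422500 = 650² → right
(44,81,51): 44²+51² = 4537 < 6561 = 81² → obtuse
(241,217,113): 113²+217² = 59858 > 58081 = 241² → acute
1 of the 4 is acute.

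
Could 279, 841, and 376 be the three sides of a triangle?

No

The longest side is 841, but the other two sum to only 655.
655 < 841, so the triangle inequality fails.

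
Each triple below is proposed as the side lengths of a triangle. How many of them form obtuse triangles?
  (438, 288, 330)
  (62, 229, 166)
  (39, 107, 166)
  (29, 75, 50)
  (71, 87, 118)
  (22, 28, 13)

(438,288,330): 288²+330² = 191844 = 438² → right
(62,229,166): 62+166 ≤ 229, not a triangle
(39,107,166): 39+107 ≤ 166, not a triangle
(29,75,50): 29²+50² = 3341 < 5625 = 75² → obtuse
(71,87,118): 71²+87² = 12610 < 13924 = 118² → obtuse
(22,28,13): 13²+22² = 653 < 784 = 28² → obtuse
3 of the 6 are obtuse.

3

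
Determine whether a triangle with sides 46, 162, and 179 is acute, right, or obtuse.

Compare the square of the longest side to the sum of squares of the other two: 46² + 162² = 28360 < 32041 = 179².

obtuse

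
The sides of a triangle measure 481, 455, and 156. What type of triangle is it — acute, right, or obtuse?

right

Compare the square of the longest side to the sum of squares of the other two: 156² + 455² = 231361 = 481².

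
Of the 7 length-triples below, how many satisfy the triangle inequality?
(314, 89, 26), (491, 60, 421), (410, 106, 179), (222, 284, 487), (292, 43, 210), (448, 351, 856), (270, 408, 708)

1

(26,89,314): 26+89 ≤ 314 → not valid
(60,421,491): 60+421 ≤ 491 → not valid
(106,179,410): 106+179 ≤ 410 → not valid
(222,284,487): 222+284 > 487 → valid
(43,210,292): 43+210 ≤ 292 → not valid
(351,448,856): 351+448 ≤ 856 → not valid
(270,408,708): 270+408 ≤ 708 → not valid
1 of the 7 triples forms a triangle.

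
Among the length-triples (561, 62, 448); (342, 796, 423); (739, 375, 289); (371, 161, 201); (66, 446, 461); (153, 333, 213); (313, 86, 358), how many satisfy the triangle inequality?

(62,448,561): 62+448 ≤ 561 → not valid
(342,423,796): 342+423 ≤ 796 → not valid
(289,375,739): 289+375 ≤ 739 → not valid
(161,201,371): 161+201 ≤ 371 → not valid
(66,446,461): 66+446 > 461 → valid
(153,213,333): 153+213 > 333 → valid
(86,313,358): 86+313 > 358 → valid
3 of the 7 triples form a triangle.

3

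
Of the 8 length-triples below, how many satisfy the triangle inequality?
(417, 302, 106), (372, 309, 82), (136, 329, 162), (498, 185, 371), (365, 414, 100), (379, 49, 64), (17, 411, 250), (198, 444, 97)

3

(106,302,417): 106+302 ≤ 417 → not valid
(82,309,372): 82+309 > 372 → valid
(136,162,329): 136+162 ≤ 329 → not valid
(185,371,498): 185+371 > 498 → valid
(100,365,414): 100+365 > 414 → valid
(49,64,379): 49+64 ≤ 379 → not valid
(17,250,411): 17+250 ≤ 411 → not valid
(97,198,444): 97+198 ≤ 444 → not valid
3 of the 8 triples form a triangle.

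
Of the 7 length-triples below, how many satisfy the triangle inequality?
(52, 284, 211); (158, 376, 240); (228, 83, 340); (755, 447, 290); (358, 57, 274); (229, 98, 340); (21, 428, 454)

(52,211,284): 52+211 ≤ 284 → not valid
(158,240,376): 158+240 > 376 → valid
(83,228,340): 83+228 ≤ 340 → not valid
(290,447,755): 290+447 ≤ 755 → not valid
(57,274,358): 57+274 ≤ 358 → not valid
(98,229,340): 98+229 ≤ 340 → not valid
(21,428,454): 21+428 ≤ 454 → not valid
1 of the 7 triples forms a triangle.

1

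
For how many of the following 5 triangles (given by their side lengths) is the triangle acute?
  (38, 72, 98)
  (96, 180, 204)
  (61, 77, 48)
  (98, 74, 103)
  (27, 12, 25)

3

(38,72,98): 38²+72² = 6628 < 9604 = 98² → obtuse
(96,180,204): 96²+180² = 41616 = 204² → right
(61,77,48): 48²+61² = 6025 > 5929 = 77² → acute
(98,74,103): 74²+98² = 15080 > 10609 = 103² → acute
(27,12,25): 12²+25² = 769 > 729 = 27² → acute
3 of the 5 are acute.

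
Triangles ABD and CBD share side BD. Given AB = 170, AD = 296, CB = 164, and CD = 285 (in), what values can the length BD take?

From triangle ABD: |170 − 296| < BD < 170 + 296, i.e. 126 < BD < 466.
From triangle CBD: 121 < BD < 449.
Both must hold, so BD lies in the intersection.

126 < BD < 449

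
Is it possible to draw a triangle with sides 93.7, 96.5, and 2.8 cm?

The two shorter sides sum to 96.5, exactly equal to the longest side 96.5.
That gives only a degenerate (flat) triangle — the inequality must be strict.

No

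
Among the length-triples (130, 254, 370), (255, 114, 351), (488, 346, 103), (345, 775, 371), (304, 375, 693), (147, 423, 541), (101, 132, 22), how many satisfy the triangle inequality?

(130,254,370): 130+254 > 370 → valid
(114,255,351): 114+255 > 351 → valid
(103,346,488): 103+346 ≤ 488 → not valid
(345,371,775): 345+371 ≤ 775 → not valid
(304,375,693): 304+375 ≤ 693 → not valid
(147,423,541): 147+423 > 541 → valid
(22,101,132): 22+101 ≤ 132 → not valid
3 of the 7 triples form a triangle.

3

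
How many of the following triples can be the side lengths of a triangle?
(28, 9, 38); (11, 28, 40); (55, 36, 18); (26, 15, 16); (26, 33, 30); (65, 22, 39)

(9,28,38): 9+28 ≤ 38 → not valid
(11,28,40): 11+28 ≤ 40 → not valid
(18,36,55): 18+36 ≤ 55 → not valid
(15,16,26): 15+16 > 26 → valid
(26,30,33): 26+30 > 33 → valid
(22,39,65): 22+39 ≤ 65 → not valid
2 of the 6 triples form a triangle.

2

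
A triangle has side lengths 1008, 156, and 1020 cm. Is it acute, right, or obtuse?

right

Compare the square of the longest side to the sum of squares of the other two: 156² + 1008² = 1040400 = 1020².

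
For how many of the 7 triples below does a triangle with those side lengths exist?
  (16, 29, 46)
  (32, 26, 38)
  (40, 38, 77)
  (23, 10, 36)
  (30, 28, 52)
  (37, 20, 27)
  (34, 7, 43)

(16,29,46): 16+29 ≤ 46 → not valid
(26,32,38): 26+32 > 38 → valid
(38,40,77): 38+40 > 77 → valid
(10,23,36): 10+23 ≤ 36 → not valid
(28,30,52): 28+30 > 52 → valid
(20,27,37): 20+27 > 37 → valid
(7,34,43): 7+34 ≤ 43 → not valid
4 of the 7 triples form a triangle.

4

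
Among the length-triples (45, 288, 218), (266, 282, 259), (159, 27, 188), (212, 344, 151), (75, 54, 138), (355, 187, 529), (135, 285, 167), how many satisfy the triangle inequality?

4

(45,218,288): 45+218 ≤ 288 → not valid
(259,266,282): 259+266 > 282 → valid
(27,159,188): 27+159 ≤ 188 → not valid
(151,212,344): 151+212 > 344 → valid
(54,75,138): 54+75 ≤ 138 → not valid
(187,355,529): 187+355 > 529 → valid
(135,167,285): 135+167 > 285 → valid
4 of the 7 triples form a triangle.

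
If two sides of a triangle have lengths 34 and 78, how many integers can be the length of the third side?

The third side lies in the open interval (44, 112).
Integers from 45 to 111 inclusive: 111 − 45 + 1 = 67.

67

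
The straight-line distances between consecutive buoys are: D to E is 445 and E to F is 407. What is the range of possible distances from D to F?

By the triangle inequality, |445 − 407| ≤ DF ≤ 445 + 407.

38 ≤ DF ≤ 852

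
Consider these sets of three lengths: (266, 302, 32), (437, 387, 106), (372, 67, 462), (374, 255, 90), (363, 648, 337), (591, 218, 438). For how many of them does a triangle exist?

3

(32,266,302): 32+266 ≤ 302 → not valid
(106,387,437): 106+387 > 437 → valid
(67,372,462): 67+372 ≤ 462 → not valid
(90,255,374): 90+255 ≤ 374 → not valid
(337,363,648): 337+363 > 648 → valid
(218,438,591): 218+438 > 591 → valid
3 of the 6 triples form a triangle.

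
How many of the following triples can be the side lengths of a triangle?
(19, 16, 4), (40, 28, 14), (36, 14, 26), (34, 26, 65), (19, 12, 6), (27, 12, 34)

4

(4,16,19): 4+16 > 19 → valid
(14,28,40): 14+28 > 40 → valid
(14,26,36): 14+26 > 36 → valid
(26,34,65): 26+34 ≤ 65 → not valid
(6,12,19): 6+12 ≤ 19 → not valid
(12,27,34): 12+27 > 34 → valid
4 of the 6 triples form a triangle.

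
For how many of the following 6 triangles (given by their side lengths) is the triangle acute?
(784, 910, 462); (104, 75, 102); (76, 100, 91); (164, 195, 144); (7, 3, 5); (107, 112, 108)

(784,910,462): 462²+784² = 828100 = 910² → right
(104,75,102): 75²+102² = 16029 > 10816 = 104² → acute
(76,100,91): 76²+91² = 14057 > 10000 = 100² → acute
(164,195,144): 144²+164² = 47632 > 38025 = 195² → acute
(7,3,5): 3²+5² = 34 < 49 = 7² → obtuse
(107,112,108): 107²+108² = 23113 > 12544 = 112² → acute
4 of the 6 are acute.

4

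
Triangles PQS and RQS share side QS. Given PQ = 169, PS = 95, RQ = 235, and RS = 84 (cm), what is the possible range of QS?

From triangle PQS: |169 − 95| < QS < 169 + 95, i.e. 74 < QS < 264.
From triangle RQS: 151 < QS < 319.
Both must hold, so QS lies in the intersection.

151 < QS < 264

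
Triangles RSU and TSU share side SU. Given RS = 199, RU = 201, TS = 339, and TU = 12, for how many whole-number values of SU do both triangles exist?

From triangle RSU: 2 < SU < 400.
From triangle TSU: 327 < SU < 351.
Intersection: 327 < SU < 351, so integers 328 through 350: 23 values.

23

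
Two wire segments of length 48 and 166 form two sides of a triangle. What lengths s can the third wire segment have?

By the triangle inequality, s must be less than 48 + 166 = 214 and greater than |48 − 166| = 118.

118 < s < 214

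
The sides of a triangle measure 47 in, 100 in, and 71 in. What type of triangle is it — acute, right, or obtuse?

obtuse

Compare the square of the longest side to the sum of squares of the other two: 47² + 71² = 7250 < 10000 = 100².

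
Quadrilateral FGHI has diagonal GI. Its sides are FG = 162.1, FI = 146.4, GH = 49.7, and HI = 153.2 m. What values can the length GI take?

103.5 < GI < 202.9

From triangle FGI: |162.1 − 146.4| < GI < 162.1 + 146.4, i.e. 15.7 < GI < 308.5.
From triangle HGI: 103.5 < GI < 202.9.
Both must hold, so GI lies in the intersection.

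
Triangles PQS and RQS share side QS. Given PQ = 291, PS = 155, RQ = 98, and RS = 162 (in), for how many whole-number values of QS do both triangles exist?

From triangle PQS: 136 < QS < 446.
From triangle RQS: 64 < QS < 260.
Intersection: 136 < QS < 260, so integers 137 through 259: 123 values.

123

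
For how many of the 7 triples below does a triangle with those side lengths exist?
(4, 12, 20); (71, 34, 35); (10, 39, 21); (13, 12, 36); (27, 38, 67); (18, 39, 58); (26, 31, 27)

(4,12,20): 4+12 ≤ 20 → not valid
(34,35,71): 34+35 ≤ 71 → not valid
(10,21,39): 10+21 ≤ 39 → not valid
(12,13,36): 12+13 ≤ 36 → not valid
(27,38,67): 27+38 ≤ 67 → not valid
(18,39,58): 18+39 ≤ 58 → not valid
(26,27,31): 26+27 > 31 → valid
1 of the 7 triples forms a triangle.

1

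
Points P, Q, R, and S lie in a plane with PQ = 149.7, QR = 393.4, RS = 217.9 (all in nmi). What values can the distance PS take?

25.8 ≤ PS ≤ 761.0 nmi

The maximum is all hops collinear in one direction: 149.7 + 393.4 + 217.9 = 761.0.
The longest hop is 393.4; the others sum to 367.6. Folding the others back against it leaves at least 393.4 − 367.6 = 25.8.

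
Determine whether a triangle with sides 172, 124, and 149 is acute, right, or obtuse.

Compare the square of the longest side to the sum of squares of the other two: 124² + 149² = 37577 > 29584 = 172².

acute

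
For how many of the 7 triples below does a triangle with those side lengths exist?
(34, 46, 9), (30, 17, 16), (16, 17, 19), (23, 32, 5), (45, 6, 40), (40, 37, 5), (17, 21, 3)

4

(9,34,46): 9+34 ≤ 46 → not valid
(16,17,30): 16+17 > 30 → valid
(16,17,19): 16+17 > 19 → valid
(5,23,32): 5+23 ≤ 32 → not valid
(6,40,45): 6+40 > 45 → valid
(5,37,40): 5+37 > 40 → valid
(3,17,21): 3+17 ≤ 21 → not valid
4 of the 7 triples form a triangle.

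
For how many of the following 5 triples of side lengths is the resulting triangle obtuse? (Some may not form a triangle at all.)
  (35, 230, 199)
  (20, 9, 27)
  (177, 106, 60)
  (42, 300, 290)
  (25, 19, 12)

(35,230,199): 35²+199² = 40826 < 52900 = 230² → obtuse
(20,9,27): 9²+20² = 481 < 729 = 27² → obtuse
(177,106,60): 60+106 ≤ 177, not a triangle
(42,300,290): 42²+290² = 85864 < 90000 = 300² → obtuse
(25,19,12): 12²+19² = 505 < 625 = 25² → obtuse
4 of the 5 are obtuse.

4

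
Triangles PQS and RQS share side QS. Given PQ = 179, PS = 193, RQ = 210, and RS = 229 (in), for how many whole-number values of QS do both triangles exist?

From triangle PQS: 14 < QS < 372.
From triangle RQS: 19 < QS < 439.
Intersection: 19 < QS < 372, so integers 20 through 371: 352 values.

352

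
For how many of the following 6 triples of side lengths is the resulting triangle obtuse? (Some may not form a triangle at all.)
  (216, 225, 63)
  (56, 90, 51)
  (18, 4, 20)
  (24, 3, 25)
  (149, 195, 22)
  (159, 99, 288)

3

(216,225,63): 63²+216² = 50625 = 225² → right
(56,90,51): 51²+56² = 5737 < 8100 = 90² → obtuse
(18,4,20): 4²+18² = 340 < 400 = 20² → obtuse
(24,3,25): 3²+24² = 585 < 625 = 25² → obtuse
(149,195,22): 22+149 ≤ 195, not a triangle
(159,99,288): 99+159 ≤ 288, not a triangle
3 of the 6 are obtuse.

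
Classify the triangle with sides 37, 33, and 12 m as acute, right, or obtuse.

obtuse

Compare the square of the longest side to the sum of squares of the other two: 12² + 33² = 1233 < 1369 = 37².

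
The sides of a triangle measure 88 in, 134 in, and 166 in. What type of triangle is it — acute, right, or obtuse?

obtuse

Compare the square of the longest side to the sum of squares of the other two: 88² + 134² = 25700 < 27556 = 166².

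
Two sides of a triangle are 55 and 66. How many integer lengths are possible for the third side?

The third side lies in the open interval (11, 121).
Integers from 12 to 120 inclusive: 120 − 12 + 1 = 109.

109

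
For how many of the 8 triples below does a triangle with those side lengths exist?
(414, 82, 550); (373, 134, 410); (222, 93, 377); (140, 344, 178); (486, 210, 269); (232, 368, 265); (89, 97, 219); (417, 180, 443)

(82,414,550): 82+414 ≤ 550 → not valid
(134,373,410): 134+373 > 410 → valid
(93,222,377): 93+222 ≤ 377 → not valid
(140,178,344): 140+178 ≤ 344 → not valid
(210,269,486): 210+269 ≤ 486 → not valid
(232,265,368): 232+265 > 368 → valid
(89,97,219): 89+97 ≤ 219 → not valid
(180,417,443): 180+417 > 443 → valid
3 of the 8 triples form a triangle.

3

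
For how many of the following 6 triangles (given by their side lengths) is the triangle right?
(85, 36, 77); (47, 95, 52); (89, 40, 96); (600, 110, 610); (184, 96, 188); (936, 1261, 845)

(85,36,77): 36²+77² = 7225 = 85² → right
(47,95,52): 47²+52² = 4913 < 9025 = 95² → obtuse
(89,40,96): 40²+89² = 9521 > 9216 = 96² → acute
(600,110,610): 110²+600² = 372100 = 610² → right
(184,96,188): 96²+184² = 43072 > 35344 = 188² → acute
(936,1261,845): 845²+936² = 1590121 = 1261² → right
3 of the 6 are right.

3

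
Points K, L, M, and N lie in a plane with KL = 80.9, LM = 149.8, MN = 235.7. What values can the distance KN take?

The maximum is all hops collinear in one direction: 80.9 + 149.8 + 235.7 = 466.4.
The longest hop is 235.7; the others sum to 230.7. Folding the others back against it leaves at least 235.7 − 230.7 = 5.0.

5.0 ≤ KN ≤ 466.4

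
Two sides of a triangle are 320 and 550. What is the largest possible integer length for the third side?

869

The third side must be strictly less than 320 + 550 = 870.
The largest integer below 870 is 869.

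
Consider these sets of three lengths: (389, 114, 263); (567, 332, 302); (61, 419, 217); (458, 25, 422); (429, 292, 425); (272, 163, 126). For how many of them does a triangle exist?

3

(114,263,389): 114+263 ≤ 389 → not valid
(302,332,567): 302+332 > 567 → valid
(61,217,419): 61+217 ≤ 419 → not valid
(25,422,458): 25+422 ≤ 458 → not valid
(292,425,429): 292+425 > 429 → valid
(126,163,272): 126+163 > 272 → valid
3 of the 6 triples form a triangle.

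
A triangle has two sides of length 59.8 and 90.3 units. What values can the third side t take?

By the triangle inequality, t must be less than 59.8 + 90.3 = 150.1 and greater than |59.8 − 90.3| = 30.5.

30.5 < t < 150.1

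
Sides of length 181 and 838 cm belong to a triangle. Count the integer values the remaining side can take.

361

The third side lies in the open interval (657, 1019).
Integers from 658 to 1018 inclusive: 1018 − 658 + 1 = 361.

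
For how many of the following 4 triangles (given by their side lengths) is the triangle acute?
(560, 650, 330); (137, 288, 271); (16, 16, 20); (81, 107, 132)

3

(560,650,330): 330²+560² = 422500 = 650² → right
(137,288,271): 137²+271² = 92210 > 82944 = 288² → acute
(16,16,20): 16²+16² = 512 > 400 = 20² → acute
(81,107,132): 81²+107² = 18010 > 17424 = 132² → acute
3 of the 4 are acute.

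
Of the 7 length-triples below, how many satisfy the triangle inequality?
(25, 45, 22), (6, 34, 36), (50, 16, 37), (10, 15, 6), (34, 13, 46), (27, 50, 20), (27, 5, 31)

6

(22,25,45): 22+25 > 45 → valid
(6,34,36): 6+34 > 36 → valid
(16,37,50): 16+37 > 50 → valid
(6,10,15): 6+10 > 15 → valid
(13,34,46): 13+34 > 46 → valid
(20,27,50): 20+27 ≤ 50 → not valid
(5,27,31): 5+27 > 31 → valid
6 of the 7 triples form a triangle.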